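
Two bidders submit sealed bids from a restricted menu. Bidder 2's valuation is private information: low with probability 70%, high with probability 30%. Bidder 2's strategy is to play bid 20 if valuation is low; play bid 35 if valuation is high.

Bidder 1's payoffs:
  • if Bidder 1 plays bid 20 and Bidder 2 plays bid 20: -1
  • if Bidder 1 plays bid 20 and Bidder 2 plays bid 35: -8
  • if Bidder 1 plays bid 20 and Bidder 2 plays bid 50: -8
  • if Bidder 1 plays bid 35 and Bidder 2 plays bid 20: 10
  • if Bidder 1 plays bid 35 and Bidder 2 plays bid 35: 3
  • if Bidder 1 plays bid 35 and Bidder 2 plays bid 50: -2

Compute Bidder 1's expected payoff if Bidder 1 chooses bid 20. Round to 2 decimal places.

-3.10

Take the expectation over Bidder 2's valuation, weighting each type's action by its prior probability.
E[bid 20] = 0.7·(-1) + 0.3·(-8) = (-0.7) + (-2.4) = -3.1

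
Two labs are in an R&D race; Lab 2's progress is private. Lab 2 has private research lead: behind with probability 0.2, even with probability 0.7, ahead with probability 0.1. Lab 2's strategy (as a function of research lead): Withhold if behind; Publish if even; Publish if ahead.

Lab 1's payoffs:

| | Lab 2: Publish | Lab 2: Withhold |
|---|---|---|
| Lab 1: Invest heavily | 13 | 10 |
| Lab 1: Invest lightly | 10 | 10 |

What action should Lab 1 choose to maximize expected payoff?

E[Invest heavily] = 0.2·(10) + 0.7·(13) + 0.1·(13) = 12.4
E[Invest lightly] = 0.2·(10) + 0.7·(10) + 0.1·(10) = 10
Best response: Invest heavily (12.4 is the largest).

Invest heavily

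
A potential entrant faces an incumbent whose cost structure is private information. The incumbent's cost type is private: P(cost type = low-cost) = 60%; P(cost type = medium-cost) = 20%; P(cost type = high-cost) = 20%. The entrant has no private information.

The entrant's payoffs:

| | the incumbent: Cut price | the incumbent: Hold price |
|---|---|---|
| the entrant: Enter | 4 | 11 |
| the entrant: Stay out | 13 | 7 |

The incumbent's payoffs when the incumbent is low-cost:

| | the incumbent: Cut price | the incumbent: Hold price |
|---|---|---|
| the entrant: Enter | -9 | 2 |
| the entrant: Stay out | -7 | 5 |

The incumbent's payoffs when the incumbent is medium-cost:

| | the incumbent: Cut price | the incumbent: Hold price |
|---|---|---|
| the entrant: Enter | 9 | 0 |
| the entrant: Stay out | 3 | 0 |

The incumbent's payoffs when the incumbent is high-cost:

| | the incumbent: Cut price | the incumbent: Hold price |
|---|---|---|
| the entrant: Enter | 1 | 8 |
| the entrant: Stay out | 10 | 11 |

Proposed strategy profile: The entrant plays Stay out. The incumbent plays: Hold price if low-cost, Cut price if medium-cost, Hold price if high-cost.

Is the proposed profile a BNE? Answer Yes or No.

The entrant plays Stay out: E[Stay out] = 0.6·(7) + 0.2·(13) + 0.2·(7) = 8.2; E[Enter] = 9.6. Not best-responding. ✗
The incumbent (cost type low-cost), facing Stay out: Cut price gives -7, Hold price gives 5. Proposed Hold price is best. ✓
The incumbent (cost type medium-cost), facing Stay out: Cut price gives 3, Hold price gives 0. Proposed Cut price is best. ✓
The incumbent (cost type high-cost), facing Stay out: Cut price gives 10, Hold price gives 11. Proposed Hold price is best. ✓

No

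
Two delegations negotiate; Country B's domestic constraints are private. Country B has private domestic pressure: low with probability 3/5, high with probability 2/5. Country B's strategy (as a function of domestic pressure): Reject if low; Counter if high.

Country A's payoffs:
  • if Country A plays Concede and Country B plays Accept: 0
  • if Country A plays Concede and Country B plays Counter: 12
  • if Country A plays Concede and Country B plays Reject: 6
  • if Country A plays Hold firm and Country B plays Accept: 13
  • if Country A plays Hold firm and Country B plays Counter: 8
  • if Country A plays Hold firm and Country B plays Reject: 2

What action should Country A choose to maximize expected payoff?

Compute Country A's expected payoff for each action, taking the expectation over Country B's type.
E[Concede] = 3/5·(6) + 2/5·(12) = 42/5
E[Hold firm] = 3/5·(2) + 2/5·(8) = 22/5
Best response: Concede (42/5 is the largest).

Concede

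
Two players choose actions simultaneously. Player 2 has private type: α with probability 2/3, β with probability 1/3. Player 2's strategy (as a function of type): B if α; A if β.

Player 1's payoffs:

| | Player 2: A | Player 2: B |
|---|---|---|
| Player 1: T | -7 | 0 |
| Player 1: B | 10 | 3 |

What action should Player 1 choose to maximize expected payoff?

B

E[T] = 2/3·(0) + 1/3·(-7) = -7/3
E[B] = 2/3·(3) + 1/3·(10) = 16/3
Best response: B (16/3 is the largest).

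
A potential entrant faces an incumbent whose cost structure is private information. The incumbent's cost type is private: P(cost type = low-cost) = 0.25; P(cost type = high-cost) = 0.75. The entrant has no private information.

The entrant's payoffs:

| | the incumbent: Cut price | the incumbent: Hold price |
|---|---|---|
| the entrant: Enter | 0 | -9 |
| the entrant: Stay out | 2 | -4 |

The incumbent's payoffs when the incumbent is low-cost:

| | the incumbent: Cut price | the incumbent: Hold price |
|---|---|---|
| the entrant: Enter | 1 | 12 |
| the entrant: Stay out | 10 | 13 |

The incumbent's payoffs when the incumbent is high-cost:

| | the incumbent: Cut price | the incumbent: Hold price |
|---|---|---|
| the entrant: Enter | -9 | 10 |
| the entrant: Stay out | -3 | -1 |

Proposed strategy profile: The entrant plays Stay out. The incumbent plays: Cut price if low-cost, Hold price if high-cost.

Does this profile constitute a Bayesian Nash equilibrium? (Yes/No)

The entrant plays Stay out: E[Stay out] = 0.25·(2) + 0.75·(-4) = -2.5; E[Enter] = -6.75. Best-responding. ✓
The incumbent (cost type low-cost), facing Stay out: Cut price gives 10, Hold price gives 13. Proposed Cut price is not best — profitable deviation exists. ✗
The incumbent (cost type high-cost), facing Stay out: Cut price gives -3, Hold price gives -1. Proposed Hold price is best. ✓

No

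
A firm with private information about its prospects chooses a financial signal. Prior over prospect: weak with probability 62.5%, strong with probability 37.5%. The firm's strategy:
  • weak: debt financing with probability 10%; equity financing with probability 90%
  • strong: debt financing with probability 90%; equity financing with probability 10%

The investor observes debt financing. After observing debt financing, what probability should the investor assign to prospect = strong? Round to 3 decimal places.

P(debt financing) = 0.625·0.1 + 0.375·0.9 = 0.4
P(strong | debt financing) = (0.375·0.9) / 0.4 = 0.3375 / 0.4 = 0.84375

0.844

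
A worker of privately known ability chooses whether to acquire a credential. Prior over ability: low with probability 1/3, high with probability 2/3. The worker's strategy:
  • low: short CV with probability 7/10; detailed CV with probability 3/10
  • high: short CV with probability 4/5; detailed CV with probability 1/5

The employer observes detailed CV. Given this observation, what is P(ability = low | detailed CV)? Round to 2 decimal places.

0.43

P(detailed CV) = (1/3)·(3/10) + (2/3)·(1/5) = 7/30
P(low | detailed CV) = ((1/3)·(3/10)) / (7/30) = (1/10) / (7/30) = 3/7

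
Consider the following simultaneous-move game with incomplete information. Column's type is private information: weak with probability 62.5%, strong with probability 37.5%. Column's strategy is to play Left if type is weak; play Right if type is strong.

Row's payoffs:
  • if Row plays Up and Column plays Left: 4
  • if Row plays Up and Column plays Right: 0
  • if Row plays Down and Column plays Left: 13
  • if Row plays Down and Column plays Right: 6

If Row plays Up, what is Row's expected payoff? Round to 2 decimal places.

2.50

E[Up] = 0.625·4 + 0.375·0 = 2.5 + 0 = 2.5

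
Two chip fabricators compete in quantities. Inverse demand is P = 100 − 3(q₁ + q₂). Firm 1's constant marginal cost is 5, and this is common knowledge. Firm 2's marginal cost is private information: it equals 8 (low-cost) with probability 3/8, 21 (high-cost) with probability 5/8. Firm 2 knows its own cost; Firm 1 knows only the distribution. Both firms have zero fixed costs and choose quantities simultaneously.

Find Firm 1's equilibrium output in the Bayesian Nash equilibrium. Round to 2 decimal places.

Type-c best response for Firm 2: q₂(c) = (100 − c)/6 − q₁/2.
Firm 1 maximizes expected profit; its first-order condition is 100 − 6q₁ − 3E[q₂] − 5 = 0.
Substituting E[q₂] and solving: E[c₂] = 16.125, so q₁ = (100 − 2·5 + 16.125)/9 = 11.7917.

11.79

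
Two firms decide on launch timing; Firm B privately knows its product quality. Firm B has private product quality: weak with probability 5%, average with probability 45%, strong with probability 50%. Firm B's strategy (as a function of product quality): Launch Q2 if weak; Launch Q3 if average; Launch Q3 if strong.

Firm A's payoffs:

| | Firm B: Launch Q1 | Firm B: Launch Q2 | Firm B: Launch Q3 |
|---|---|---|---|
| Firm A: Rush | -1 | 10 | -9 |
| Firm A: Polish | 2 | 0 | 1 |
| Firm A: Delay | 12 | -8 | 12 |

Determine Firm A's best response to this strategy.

Compute Firm A's expected payoff for each action, taking the expectation over Firm B's type.
E[Rush] = 0.05·(10) + 0.45·(-9) + 0.5·(-9) = -8.05
E[Polish] = 0.05·(0) + 0.45·(1) + 0.5·(1) = 0.95
E[Delay] = 0.05·(-8) + 0.45·(12) + 0.5·(12) = 11
Best response: Delay (11 is the largest).

Delay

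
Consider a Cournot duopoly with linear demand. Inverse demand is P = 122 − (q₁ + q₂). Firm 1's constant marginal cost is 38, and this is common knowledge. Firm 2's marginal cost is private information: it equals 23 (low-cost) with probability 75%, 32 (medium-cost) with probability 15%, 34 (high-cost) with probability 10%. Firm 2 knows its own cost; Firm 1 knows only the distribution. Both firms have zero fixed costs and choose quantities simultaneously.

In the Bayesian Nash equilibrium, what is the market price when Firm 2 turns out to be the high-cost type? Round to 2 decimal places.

66.09

Type-c best response for Firm 2: q₂(c) = (122 − c)/2 − q₁/2.
Firm 1 maximizes expected profit; its first-order condition is 122 − 2q₁ − E[q₂] − 38 = 0.
Substituting E[q₂] and solving: E[c₂] = 25.45, so q₁ = (122 − 2·38 + 25.45)/3 = 23.8167.
q₂(high-cost) = 32.0917, so P = 122 − (23.8167 + 32.0917) = 66.0917.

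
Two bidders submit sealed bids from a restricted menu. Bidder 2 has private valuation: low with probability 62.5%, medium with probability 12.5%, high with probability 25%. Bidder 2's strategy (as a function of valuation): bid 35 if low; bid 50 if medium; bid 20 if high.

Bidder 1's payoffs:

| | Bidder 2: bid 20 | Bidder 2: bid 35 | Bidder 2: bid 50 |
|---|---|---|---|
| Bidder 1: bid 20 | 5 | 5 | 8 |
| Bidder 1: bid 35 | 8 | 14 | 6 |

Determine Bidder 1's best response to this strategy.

bid 35

Compute Bidder 1's expected payoff for each action, taking the expectation over Bidder 2's type.
E[bid 20] = 0.625·(5) + 0.125·(8) + 0.25·(5) = 5.375
E[bid 35] = 0.625·(14) + 0.125·(6) + 0.25·(8) = 11.5
Best response: bid 35 (11.5 is the largest).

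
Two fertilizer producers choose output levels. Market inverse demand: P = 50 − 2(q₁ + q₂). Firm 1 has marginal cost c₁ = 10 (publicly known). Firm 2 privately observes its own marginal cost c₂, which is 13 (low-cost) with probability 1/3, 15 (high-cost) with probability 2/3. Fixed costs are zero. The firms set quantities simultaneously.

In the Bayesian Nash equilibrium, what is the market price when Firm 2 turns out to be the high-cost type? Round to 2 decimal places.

Type-c best response for Firm 2: q₂(c) = (50 − c)/4 − q₁/2.
Firm 1 maximizes expected profit; its first-order condition is 50 − 4q₁ − 2E[q₂] − 10 = 0.
Substituting E[q₂] and solving: E[c₂] = 14.3333, so q₁ = (50 − 2·10 + 14.3333)/6 = 7.38889.
q₂(high-cost) = 5.05556, so P = 50 − 2·(7.38889 + 5.05556) = 25.1111.

25.11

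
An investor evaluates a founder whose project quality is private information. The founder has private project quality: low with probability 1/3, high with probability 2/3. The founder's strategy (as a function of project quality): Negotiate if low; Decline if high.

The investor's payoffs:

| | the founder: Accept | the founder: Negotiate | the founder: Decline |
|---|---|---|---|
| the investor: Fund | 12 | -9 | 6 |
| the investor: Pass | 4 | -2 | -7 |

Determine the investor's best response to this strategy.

E[Fund] = 1/3·(-9) + 2/3·(6) = 1
E[Pass] = 1/3·(-2) + 2/3·(-7) = -16/3
Best response: Fund (1 is the largest).

Fund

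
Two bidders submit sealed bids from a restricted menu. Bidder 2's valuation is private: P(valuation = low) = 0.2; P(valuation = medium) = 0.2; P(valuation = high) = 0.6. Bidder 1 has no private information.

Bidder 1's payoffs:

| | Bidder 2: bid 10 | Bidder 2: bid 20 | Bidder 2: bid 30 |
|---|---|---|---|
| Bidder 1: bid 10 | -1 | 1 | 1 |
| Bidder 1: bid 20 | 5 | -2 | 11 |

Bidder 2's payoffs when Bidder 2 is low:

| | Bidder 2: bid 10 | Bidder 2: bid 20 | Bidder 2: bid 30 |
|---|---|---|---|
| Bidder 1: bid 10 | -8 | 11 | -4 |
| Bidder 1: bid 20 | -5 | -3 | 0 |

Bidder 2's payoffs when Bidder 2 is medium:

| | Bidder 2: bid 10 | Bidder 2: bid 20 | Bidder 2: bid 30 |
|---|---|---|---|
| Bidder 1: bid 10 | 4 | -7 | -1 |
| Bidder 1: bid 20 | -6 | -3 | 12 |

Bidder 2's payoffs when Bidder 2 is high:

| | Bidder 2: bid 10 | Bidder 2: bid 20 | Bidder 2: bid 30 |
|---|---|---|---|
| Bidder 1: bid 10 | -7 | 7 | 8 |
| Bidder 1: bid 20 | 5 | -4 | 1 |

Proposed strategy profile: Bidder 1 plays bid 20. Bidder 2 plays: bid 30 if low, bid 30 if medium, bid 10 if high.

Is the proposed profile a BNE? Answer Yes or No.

Yes

A profile is a BNE iff every type of every player is best-responding given beliefs about the other side.
Bidder 1 plays bid 20: E[bid 20] = 0.2·(11) + 0.2·(11) + 0.6·(5) = 7.4; E[bid 10] = -0.2. Best-responding. ✓
Bidder 2 (valuation low), facing bid 20: bid 10 gives -5, bid 20 gives -3, bid 30 gives 0. Proposed bid 30 is best. ✓
Bidder 2 (valuation medium), facing bid 20: bid 10 gives -6, bid 20 gives -3, bid 30 gives 12. Proposed bid 30 is best. ✓
Bidder 2 (valuation high), facing bid 20: bid 10 gives 5, bid 20 gives -4, bid 30 gives 1. Proposed bid 10 is best. ✓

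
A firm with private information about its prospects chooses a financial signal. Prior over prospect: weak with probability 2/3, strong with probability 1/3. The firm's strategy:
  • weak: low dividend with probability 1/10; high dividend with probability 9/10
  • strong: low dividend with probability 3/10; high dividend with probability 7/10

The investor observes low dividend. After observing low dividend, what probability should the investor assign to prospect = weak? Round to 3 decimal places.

0.400

P(low dividend) = (2/3)·(1/10) + (1/3)·(3/10) = 1/6
P(weak | low dividend) = ((2/3)·(1/10)) / (1/6) = (1/15) / (1/6) = 2/5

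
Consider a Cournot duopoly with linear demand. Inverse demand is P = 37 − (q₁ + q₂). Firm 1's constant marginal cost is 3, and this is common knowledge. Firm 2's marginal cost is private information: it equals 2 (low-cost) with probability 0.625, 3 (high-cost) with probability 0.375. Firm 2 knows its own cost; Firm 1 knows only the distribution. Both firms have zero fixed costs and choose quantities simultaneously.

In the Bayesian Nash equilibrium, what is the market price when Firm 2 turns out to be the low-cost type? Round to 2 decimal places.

13.94

Firm 2 with cost c maximizes (37 − (q₁+q₂) − c)·q₂, giving q₂(c) = (37 − c − q₁)/2.
E[c₂] = 0.625·2 + 0.375·3 = 2.375
Firm 1's FOC against E[q₂] yields q₁ = (37 − 2·3 + E[c₂])/3 = (37 − 6 + 2.375)/3 = 11.125.
q₂(low-cost) = 11.9375, so P = 37 − (11.125 + 11.9375) = 13.9375.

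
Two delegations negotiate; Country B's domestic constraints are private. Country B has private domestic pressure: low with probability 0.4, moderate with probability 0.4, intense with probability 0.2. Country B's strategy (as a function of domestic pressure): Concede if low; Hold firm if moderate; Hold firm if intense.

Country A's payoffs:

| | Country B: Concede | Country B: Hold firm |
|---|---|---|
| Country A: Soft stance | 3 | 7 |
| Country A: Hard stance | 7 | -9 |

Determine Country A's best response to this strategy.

Soft stance

E[Soft stance] = 0.4·(3) + 0.4·(7) + 0.2·(7) = 5.4
E[Hard stance] = 0.4·(7) + 0.4·(-9) + 0.2·(-9) = -2.6
Best response: Soft stance (5.4 is the largest).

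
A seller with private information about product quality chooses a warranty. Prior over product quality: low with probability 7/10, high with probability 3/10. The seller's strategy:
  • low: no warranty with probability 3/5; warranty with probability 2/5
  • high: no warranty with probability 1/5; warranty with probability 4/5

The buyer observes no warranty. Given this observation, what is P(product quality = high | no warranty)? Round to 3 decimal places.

P(no warranty) = (7/10)·(3/5) + (3/10)·(1/5) = 12/25
P(high | no warranty) = ((3/10)·(1/5)) / (12/25) = (3/50) / (12/25) = 1/8

0.125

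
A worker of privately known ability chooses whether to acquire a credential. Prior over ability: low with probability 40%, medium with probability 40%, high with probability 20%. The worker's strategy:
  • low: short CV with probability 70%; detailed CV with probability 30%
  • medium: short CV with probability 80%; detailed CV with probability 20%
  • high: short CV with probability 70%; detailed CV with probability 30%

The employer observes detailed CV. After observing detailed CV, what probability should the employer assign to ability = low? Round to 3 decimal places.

0.462

P(detailed CV) = 0.4·0.3 + 0.4·0.2 + 0.2·0.3 = 0.26
P(low | detailed CV) = (0.4·0.3) / 0.26 = 0.12 / 0.26 = 0.461538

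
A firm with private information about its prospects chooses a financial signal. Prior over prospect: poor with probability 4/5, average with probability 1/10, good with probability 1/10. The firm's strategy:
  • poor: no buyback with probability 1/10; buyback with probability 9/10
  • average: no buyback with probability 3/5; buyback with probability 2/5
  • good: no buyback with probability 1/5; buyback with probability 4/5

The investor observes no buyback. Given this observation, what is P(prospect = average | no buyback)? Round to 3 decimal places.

Apply Bayes' rule using the sender's strategy as the likelihood.
P(no buyback) = (4/5)·(1/10) + (1/10)·(3/5) + (1/10)·(1/5) = 4/25
P(average | no buyback) = ((1/10)·(3/5)) / (4/25) = (3/50) / (4/25) = 3/8

0.375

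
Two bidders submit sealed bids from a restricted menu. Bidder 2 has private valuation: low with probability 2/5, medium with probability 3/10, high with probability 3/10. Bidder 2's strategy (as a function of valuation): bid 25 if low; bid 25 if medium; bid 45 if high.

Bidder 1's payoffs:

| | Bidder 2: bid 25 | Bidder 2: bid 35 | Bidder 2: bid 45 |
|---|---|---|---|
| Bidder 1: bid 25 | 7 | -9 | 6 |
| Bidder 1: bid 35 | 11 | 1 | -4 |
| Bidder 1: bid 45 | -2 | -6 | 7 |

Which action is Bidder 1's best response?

E[bid 25] = 2/5·(7) + 3/10·(7) + 3/10·(6) = 67/10
E[bid 35] = 2/5·(11) + 3/10·(11) + 3/10·(-4) = 13/2
E[bid 45] = 2/5·(-2) + 3/10·(-2) + 3/10·(7) = 7/10
Best response: bid 25 (67/10 is the largest).

bid 25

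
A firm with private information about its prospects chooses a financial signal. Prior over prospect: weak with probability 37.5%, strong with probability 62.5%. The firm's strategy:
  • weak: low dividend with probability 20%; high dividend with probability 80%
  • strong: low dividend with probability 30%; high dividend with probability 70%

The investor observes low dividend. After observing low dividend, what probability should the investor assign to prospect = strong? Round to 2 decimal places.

P(low dividend) = 0.375·0.2 + 0.625·0.3 = 0.2625
P(strong | low dividend) = (0.625·0.3) / 0.2625 = 0.1875 / 0.2625 = 0.714286

0.71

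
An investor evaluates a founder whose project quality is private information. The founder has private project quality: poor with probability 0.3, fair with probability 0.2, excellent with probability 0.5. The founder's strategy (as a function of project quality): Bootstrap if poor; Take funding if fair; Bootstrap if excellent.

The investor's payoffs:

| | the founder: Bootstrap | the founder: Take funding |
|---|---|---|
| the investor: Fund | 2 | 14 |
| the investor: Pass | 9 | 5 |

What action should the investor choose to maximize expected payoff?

Pass

E[Fund] = 0.3·(2) + 0.2·(14) + 0.5·(2) = 4.4
E[Pass] = 0.3·(9) + 0.2·(5) + 0.5·(9) = 8.2
Best response: Pass (8.2 is the largest).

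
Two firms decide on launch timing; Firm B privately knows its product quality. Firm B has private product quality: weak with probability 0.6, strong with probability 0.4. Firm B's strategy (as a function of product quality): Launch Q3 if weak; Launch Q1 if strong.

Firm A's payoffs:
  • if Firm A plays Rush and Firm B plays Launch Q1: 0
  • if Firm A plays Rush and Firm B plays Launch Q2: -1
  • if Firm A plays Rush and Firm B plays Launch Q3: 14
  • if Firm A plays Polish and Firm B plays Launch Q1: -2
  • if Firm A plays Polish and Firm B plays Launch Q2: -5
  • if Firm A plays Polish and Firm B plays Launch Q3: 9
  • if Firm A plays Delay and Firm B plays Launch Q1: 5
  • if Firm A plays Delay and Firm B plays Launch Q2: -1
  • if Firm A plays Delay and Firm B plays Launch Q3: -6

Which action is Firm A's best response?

E[Rush] = 0.6·(14) + 0.4·(0) = 8.4
E[Polish] = 0.6·(9) + 0.4·(-2) = 4.6
E[Delay] = 0.6·(-6) + 0.4·(5) = -1.6
Best response: Rush (8.4 is the largest).

Rush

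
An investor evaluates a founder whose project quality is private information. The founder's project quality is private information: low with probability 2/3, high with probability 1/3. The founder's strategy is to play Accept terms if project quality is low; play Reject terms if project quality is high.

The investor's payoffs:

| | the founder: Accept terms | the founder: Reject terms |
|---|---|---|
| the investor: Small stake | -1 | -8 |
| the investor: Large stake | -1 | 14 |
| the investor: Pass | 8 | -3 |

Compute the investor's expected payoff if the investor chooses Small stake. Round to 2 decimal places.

Take the expectation over the founder's project quality, weighting each type's action by its prior probability.
E[Small stake] = 2/3·(-1) + 1/3·(-8) = (-2/3) + (-8/3) = -10/3

-3.33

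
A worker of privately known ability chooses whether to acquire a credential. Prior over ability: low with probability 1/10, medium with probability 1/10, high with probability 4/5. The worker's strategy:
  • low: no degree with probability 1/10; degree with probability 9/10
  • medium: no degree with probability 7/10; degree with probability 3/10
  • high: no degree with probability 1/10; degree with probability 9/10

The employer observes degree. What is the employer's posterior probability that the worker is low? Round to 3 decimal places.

0.107

P(degree) = (1/10)·(9/10) + (1/10)·(3/10) + (4/5)·(9/10) = 21/25
P(low | degree) = ((1/10)·(9/10)) / (21/25) = (9/100) / (21/25) = 3/28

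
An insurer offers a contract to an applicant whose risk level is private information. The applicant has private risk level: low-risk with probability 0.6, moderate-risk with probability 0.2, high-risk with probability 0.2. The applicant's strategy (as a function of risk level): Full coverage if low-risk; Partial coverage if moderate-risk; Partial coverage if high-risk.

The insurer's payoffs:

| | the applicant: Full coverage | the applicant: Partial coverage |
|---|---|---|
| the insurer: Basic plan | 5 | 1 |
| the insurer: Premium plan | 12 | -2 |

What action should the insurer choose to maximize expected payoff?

Premium plan

E[Basic plan] = 0.6·(5) + 0.2·(1) + 0.2·(1) = 3.4
E[Premium plan] = 0.6·(12) + 0.2·(-2) + 0.2·(-2) = 6.4
Best response: Premium plan (6.4 is the largest).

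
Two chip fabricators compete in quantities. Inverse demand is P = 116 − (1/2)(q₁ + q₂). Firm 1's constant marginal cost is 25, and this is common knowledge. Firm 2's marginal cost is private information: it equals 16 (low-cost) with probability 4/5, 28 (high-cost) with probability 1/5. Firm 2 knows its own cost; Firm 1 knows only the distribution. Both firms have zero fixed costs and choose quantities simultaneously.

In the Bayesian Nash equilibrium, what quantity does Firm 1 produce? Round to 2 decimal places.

Each type of Firm 2 best-responds to q₁; Firm 1 best-responds to the expected q₂ over Firm 2's types.
Firm 2 with cost c maximizes (116 − (1/2)(q₁+q₂) − c)·q₂, giving q₂(c) = (116 − c − (1/2)q₁).
E[c₂] = 4/5·16 + 1/5·28 = 18.4
Firm 1's FOC against E[q₂] yields q₁ = (116 − 2·25 + E[c₂])/(3/2) = (116 − 50 + 18.4)/(3/2) = 56.2667.

56.27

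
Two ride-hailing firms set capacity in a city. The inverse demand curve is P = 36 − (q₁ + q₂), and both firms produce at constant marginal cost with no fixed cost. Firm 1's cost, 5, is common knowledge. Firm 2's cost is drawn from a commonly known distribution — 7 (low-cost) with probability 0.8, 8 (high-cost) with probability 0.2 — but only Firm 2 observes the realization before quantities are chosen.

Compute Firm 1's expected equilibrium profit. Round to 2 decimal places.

Type-c best response for Firm 2: q₂(c) = (36 − c)/2 − q₁/2.
Firm 1 maximizes expected profit; its first-order condition is 36 − 2q₁ − E[q₂] − 5 = 0.
Substituting E[q₂] and solving: E[c₂] = 7.2, so q₁ = (36 − 2·5 + 7.2)/3 = 11.0667.
E[P] = 36 − (q₁ + E[q₂]) = 16.0667; Firm 1's expected profit = (E[P] − 5)·q₁ = (16.0667 − 5)·11.0667 = 122.471.

122.47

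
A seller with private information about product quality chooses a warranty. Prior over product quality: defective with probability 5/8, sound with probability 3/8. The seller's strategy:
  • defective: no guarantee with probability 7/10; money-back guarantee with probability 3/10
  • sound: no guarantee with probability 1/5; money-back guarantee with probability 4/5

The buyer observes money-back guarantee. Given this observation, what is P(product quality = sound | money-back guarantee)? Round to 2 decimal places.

Apply Bayes' rule using the sender's strategy as the likelihood.
P(money-back guarantee) = (5/8)·(3/10) + (3/8)·(4/5) = 39/80
P(sound | money-back guarantee) = ((3/8)·(4/5)) / (39/80) = (3/10) / (39/80) = 8/13

0.62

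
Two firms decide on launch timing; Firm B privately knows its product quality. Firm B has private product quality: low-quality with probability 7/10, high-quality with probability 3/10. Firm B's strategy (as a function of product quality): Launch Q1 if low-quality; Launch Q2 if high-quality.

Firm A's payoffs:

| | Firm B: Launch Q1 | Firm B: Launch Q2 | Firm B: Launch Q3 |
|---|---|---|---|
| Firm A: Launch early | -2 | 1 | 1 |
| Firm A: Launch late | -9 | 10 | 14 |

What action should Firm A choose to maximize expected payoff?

Compute Firm A's expected payoff for each action, taking the expectation over Firm B's type.
E[Launch early] = 7/10·(-2) + 3/10·(1) = -11/10
E[Launch late] = 7/10·(-9) + 3/10·(10) = -33/10
Best response: Launch early (-11/10 is the largest).

Launch early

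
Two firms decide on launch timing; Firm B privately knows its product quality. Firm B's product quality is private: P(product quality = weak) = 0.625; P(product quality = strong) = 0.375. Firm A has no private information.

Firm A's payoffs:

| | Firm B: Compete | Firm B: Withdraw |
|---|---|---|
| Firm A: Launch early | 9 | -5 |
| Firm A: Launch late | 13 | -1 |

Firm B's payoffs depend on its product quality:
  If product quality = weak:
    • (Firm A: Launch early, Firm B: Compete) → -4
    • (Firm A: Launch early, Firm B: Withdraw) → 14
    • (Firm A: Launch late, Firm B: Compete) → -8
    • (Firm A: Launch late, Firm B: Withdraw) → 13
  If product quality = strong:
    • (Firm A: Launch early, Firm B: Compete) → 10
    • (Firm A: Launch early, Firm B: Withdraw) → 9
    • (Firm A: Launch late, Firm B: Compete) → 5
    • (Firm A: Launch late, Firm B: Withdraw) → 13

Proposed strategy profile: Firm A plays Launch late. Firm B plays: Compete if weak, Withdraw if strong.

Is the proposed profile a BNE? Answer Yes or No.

Firm A plays Launch late: E[Launch late] = 0.625·(13) + 0.375·(-1) = 7.75; E[Launch early] = 3.75. Best-responding. ✓
Firm B (product quality weak), facing Launch late: Compete gives -8, Withdraw gives 13. Proposed Compete is not best — profitable deviation exists. ✗
Firm B (product quality strong), facing Launch late: Compete gives 5, Withdraw gives 13. Proposed Withdraw is best. ✓

No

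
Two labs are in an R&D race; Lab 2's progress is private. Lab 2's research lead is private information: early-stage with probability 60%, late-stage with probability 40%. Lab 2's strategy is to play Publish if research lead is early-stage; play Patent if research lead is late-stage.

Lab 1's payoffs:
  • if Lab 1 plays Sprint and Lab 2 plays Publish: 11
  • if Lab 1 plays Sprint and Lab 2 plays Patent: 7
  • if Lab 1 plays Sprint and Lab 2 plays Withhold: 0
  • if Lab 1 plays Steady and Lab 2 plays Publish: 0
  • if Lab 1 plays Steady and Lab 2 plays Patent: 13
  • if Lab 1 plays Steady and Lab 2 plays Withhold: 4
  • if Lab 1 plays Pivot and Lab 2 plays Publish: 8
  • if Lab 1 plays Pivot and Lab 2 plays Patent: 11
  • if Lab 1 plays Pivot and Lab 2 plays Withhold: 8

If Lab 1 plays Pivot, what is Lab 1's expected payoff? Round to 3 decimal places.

E[Pivot] = 0.6·8 + 0.4·11 = 4.8 + 4.4 = 9.2

9.200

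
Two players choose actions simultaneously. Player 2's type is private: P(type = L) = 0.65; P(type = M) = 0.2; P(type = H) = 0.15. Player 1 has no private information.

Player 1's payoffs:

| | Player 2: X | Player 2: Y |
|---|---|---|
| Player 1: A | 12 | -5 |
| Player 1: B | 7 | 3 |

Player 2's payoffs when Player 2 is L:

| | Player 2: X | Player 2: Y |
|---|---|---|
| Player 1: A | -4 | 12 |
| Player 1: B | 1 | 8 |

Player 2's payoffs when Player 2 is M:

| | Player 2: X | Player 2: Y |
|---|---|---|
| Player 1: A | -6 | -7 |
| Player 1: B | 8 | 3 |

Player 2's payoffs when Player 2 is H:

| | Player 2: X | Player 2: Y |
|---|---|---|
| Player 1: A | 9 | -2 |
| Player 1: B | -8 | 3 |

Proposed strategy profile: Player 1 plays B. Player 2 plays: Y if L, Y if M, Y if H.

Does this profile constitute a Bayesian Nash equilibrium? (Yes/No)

No

A profile is a BNE iff every type of every player is best-responding given beliefs about the other side.
Player 1 plays B: E[B] = 0.65·(3) + 0.2·(3) + 0.15·(3) = 3; E[A] = -5. Best-responding. ✓
Player 2 (type L), facing B: X gives 1, Y gives 8. Proposed Y is best. ✓
Player 2 (type M), facing B: X gives 8, Y gives 3. Proposed Y is not best — profitable deviation exists. ✗
Player 2 (type H), facing B: X gives -8, Y gives 3. Proposed Y is best. ✓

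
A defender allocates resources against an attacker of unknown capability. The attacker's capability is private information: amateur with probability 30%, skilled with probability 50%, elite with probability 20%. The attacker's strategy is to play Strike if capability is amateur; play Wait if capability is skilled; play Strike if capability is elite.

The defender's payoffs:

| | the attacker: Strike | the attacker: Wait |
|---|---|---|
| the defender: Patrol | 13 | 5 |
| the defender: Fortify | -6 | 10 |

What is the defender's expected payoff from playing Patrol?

E[Patrol] = 0.3·13 + 0.5·5 + 0.2·13 = 3.9 + 2.5 + 2.6 = 9

9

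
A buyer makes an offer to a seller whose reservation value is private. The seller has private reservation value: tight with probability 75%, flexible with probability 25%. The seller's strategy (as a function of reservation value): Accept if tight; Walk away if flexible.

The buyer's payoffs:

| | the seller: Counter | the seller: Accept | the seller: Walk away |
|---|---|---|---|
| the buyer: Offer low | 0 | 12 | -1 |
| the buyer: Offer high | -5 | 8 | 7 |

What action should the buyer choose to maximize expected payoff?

Offer low

E[Offer low] = 0.75·(12) + 0.25·(-1) = 8.75
E[Offer high] = 0.75·(8) + 0.25·(7) = 7.75
Best response: Offer low (8.75 is the largest).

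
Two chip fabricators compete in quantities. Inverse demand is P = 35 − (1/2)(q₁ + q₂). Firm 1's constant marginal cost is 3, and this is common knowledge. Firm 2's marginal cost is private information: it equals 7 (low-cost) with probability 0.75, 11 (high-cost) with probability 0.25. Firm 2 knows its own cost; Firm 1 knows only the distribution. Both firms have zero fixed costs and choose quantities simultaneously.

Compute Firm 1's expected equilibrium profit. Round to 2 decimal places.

304.22

Type-c best response for Firm 2: q₂(c) = (35 − c) − q₁/2.
Firm 1 maximizes expected profit; its first-order condition is 35 − q₁ − (1/2)E[q₂] − 3 = 0.
Substituting E[q₂] and solving: E[c₂] = 8, so q₁ = (35 − 2·3 + 8)/(3/2) = 24.6667.
E[P] = 35 − (1/2)·(q₁ + E[q₂]) = 15.3333; Firm 1's expected profit = (E[P] − 3)·q₁ = (15.3333 − 3)·24.6667 = 304.222.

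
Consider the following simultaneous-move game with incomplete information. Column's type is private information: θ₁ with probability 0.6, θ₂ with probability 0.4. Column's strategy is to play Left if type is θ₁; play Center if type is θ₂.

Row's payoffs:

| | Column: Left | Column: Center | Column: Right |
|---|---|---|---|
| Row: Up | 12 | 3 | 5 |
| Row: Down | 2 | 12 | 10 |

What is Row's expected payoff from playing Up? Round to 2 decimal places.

E[Up] = 0.6·12 + 0.4·3 = 7.2 + 1.2 = 8.4

8.40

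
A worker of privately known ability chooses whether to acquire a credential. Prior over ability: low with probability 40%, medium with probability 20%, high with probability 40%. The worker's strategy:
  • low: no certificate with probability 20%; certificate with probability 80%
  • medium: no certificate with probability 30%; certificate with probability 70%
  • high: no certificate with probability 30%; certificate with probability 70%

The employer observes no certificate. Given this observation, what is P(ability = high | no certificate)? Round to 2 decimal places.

0.46

P(no certificate) = 0.4·0.2 + 0.2·0.3 + 0.4·0.3 = 0.26
P(high | no certificate) = (0.4·0.3) / 0.26 = 0.12 / 0.26 = 0.461538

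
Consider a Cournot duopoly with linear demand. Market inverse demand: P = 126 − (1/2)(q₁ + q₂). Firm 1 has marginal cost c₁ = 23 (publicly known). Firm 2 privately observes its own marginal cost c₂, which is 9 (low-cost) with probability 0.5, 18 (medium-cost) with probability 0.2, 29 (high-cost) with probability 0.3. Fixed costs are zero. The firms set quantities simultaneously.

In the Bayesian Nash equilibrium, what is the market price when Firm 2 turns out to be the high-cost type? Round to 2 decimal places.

61.37

Firm 2 with cost c maximizes (126 − (1/2)(q₁+q₂) − c)·q₂, giving q₂(c) = (126 − c − (1/2)q₁).
E[c₂] = 0.5·9 + 0.2·18 + 0.3·29 = 16.8
Firm 1's FOC against E[q₂] yields q₁ = (126 − 2·23 + E[c₂])/(3/2) = (126 − 46 + 16.8)/(3/2) = 64.5333.
q₂(high-cost) = 64.7333, so P = 126 − (1/2)·(64.5333 + 64.7333) = 61.3667.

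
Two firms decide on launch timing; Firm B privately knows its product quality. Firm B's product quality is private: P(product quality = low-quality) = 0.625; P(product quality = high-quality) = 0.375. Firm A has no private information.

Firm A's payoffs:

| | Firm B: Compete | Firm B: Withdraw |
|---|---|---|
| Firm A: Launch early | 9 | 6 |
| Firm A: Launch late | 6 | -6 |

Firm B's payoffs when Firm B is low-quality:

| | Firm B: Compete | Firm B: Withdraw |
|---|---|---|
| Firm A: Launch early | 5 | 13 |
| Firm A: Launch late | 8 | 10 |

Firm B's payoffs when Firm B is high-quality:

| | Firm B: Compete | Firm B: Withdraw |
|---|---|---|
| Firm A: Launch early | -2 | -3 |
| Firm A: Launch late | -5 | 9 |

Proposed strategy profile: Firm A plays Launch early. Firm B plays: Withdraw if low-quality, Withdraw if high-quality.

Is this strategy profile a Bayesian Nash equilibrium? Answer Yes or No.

A profile is a BNE iff every type of every player is best-responding given beliefs about the other side.
Firm A plays Launch early: E[Launch early] = 0.625·(6) + 0.375·(6) = 6; E[Launch late] = -6. Best-responding. ✓
Firm B (product quality low-quality), facing Launch early: Compete gives 5, Withdraw gives 13. Proposed Withdraw is best. ✓
Firm B (product quality high-quality), facing Launch early: Compete gives -2, Withdraw gives -3. Proposed Withdraw is not best — profitable deviation exists. ✗

No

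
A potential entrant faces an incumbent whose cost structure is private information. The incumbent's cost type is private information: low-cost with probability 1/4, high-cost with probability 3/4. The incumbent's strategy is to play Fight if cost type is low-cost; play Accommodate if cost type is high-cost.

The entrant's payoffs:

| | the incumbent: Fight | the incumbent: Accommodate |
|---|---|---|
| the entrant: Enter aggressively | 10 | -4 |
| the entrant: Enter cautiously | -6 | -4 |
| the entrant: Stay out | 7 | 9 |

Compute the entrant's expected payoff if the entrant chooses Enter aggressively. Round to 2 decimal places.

E[Enter aggressively] = 1/4·10 + 3/4·(-4) = 5/2 + (-3) = -1/2

-0.50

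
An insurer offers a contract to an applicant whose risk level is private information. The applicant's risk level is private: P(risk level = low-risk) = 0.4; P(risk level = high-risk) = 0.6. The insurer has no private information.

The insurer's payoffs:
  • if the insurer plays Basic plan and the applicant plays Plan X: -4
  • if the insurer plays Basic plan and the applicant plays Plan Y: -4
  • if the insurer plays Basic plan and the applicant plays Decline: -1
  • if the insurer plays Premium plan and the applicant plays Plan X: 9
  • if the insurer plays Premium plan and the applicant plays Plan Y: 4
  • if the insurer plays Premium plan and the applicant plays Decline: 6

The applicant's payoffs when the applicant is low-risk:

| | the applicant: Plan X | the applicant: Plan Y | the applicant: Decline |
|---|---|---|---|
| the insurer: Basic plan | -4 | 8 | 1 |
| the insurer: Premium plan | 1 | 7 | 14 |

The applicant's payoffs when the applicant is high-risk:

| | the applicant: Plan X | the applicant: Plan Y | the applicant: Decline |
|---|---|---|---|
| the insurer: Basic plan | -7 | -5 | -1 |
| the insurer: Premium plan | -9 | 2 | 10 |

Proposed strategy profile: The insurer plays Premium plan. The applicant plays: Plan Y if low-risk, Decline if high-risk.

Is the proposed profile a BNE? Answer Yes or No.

A profile is a BNE iff every type of every player is best-responding given beliefs about the other side.
The insurer plays Premium plan: E[Premium plan] = 0.4·(4) + 0.6·(6) = 5.2; E[Basic plan] = -2.2. Best-responding. ✓
The applicant (risk level low-risk), facing Premium plan: Plan X gives 1, Plan Y gives 7, Decline gives 14. Proposed Plan Y is not best — profitable deviation exists. ✗
The applicant (risk level high-risk), facing Premium plan: Plan X gives -9, Plan Y gives 2, Decline gives 10. Proposed Decline is best. ✓

No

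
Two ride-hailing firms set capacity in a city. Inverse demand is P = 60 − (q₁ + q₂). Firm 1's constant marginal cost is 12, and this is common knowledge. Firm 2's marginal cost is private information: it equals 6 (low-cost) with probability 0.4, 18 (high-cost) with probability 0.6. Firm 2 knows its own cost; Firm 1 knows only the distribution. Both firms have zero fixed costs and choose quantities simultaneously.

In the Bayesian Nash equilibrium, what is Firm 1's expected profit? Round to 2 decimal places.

268.96

Type-c best response for Firm 2: q₂(c) = (60 − c)/2 − q₁/2.
Firm 1 maximizes expected profit; its first-order condition is 60 − 2q₁ − E[q₂] − 12 = 0.
Substituting E[q₂] and solving: E[c₂] = 13.2, so q₁ = (60 − 2·12 + 13.2)/3 = 16.4.
E[P] = 60 − (q₁ + E[q₂]) = 28.4; Firm 1's expected profit = (E[P] − 12)·q₁ = (28.4 − 12)·16.4 = 268.96.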